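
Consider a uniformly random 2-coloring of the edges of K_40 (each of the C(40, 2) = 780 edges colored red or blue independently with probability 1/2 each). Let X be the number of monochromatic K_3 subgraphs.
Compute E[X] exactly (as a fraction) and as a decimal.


Let X = Σ_S X_S over the C(40, 3) = 9880 subsets S of size 3, where X_S = 1 if the K_3 on S is monochromatic.
For a fixed S, the K_3 on S has C(3, 2) = 3 edges. P[all 3 edges red] = (1/2)^3, and likewise for blue, so P[monochromatic] = 2·(1/2)^3 = 2^{1 − 3} = 1/4.
By linearity: E[X] = C(40, 3) · 2^{1 − 3} = 9880 · 1/4 = 2470.
Numerically: E[X] ≈ 2470.0000.

E[X] = C(40,3)·2^(1−C(3,2)) = 2470 ≈ 2470.0000.


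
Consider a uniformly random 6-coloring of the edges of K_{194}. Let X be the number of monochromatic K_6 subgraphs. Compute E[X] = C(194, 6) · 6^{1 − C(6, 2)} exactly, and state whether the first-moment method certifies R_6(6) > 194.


E[X] = C(194, 6) · 6^{1 − 15} = 68482017072 · 6^{−14} = 68482017072/78364164096.
As a reduced fraction: E[X] = 475569563/544195584 ≈ 0.8739.
Is E[X] < 1? YES.
Since E[X] < 1, there exists a 6-coloring of K_{194} with no monochromatic K_6; hence R_6(6) > 194.

E[X] = 475569563/544195584 ≈ 0.8739; E[X] < 1, so R_6(6) > 194.


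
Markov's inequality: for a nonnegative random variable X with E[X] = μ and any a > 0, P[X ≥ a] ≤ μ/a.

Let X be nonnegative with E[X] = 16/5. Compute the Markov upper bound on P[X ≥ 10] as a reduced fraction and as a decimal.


μ = E[X] = 16/5, a = 10.
Markov: P[X ≥ 10] ≤ μ/a = (16/5)/10 = 8/25.
Numerically: ≈ 0.320.
(Since a = 10 > μ = 3.200, the bound 8/25 is < 1 and informative.)

P[X ≥ 10] ≤ 8/25 ≈ 0.320.


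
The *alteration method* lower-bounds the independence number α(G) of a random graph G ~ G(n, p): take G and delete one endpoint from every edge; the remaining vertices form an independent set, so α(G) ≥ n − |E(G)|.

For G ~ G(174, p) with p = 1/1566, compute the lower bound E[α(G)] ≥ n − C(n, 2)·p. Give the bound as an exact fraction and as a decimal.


E[|E(G)|] = C(174, 2)·p = 15051 · (1/1566) = 173/18.
E[α(G)] ≥ n − E[|E(G)|] = 174 − 173/18 = 2959/18.
Numerically: ≈ 164.389.
(This is only a lower bound; the true E[α(G)] may be larger.)

E[α(G)] ≥ 2959/18 ≈ 164.389.


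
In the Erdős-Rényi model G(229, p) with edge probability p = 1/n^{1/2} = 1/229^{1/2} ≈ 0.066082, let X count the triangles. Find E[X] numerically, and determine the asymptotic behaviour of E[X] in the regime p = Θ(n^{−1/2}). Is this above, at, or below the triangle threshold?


Number of potential triangles: C(229, 3) = 1975354.
Each occurs with probability p³ ≈ (0.066082)³ ≈ 2.8856707e-04.
By linearity: E[X] = C(229, 3)·p³ ≈ 1975354 · 2.8856707e-04 ≈ 570.02212.
Since α = 1/2 < 1, p = c/n^{1/2} ≫ 1/n is above the triangle threshold p ~ 1/n. Asymptotically E[X] ~ (c³/6)·n^{3(1−α)} = (1³/6)·n^{1.5} → ∞; triangles are abundant w.h.p.

E[X] ≈ 570.02212; in regime p = Θ(1/n^{1/2}) E[X] diverges (above the triangle threshold p ~ 1/n).


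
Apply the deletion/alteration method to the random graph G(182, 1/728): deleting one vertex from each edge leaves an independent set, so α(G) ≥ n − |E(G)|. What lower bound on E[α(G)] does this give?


E[|E(G)|] = C(182, 2)·p = 16471 · (1/728) = 181/8.
E[α(G)] ≥ n − E[|E(G)|] = 182 − 181/8 = 1275/8.
Numerically: ≈ 159.3750.
(This is only a lower bound; the true E[α(G)] may be larger.)

E[α(G)] ≥ 1275/8 ≈ 159.3750.


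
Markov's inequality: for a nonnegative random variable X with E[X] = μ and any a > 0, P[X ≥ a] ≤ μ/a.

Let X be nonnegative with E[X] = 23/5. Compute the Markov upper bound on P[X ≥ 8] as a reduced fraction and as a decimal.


μ = E[X] = 23/5, a = 8.
Markov: P[X ≥ 8] ≤ μ/a = (23/5)/8 = 23/40.
Numerically: ≈ 0.57500.
(Since a = 8 > μ = 4.60000, the bound 23/40 is < 1 and informative.)

P[X ≥ 8] ≤ 23/40 ≈ 0.57500.


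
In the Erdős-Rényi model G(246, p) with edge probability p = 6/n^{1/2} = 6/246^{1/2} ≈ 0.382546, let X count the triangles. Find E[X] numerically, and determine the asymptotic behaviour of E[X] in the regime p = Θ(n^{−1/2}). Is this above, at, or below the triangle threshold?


Number of potential triangles: C(246, 3) = 2450980.
Each occurs with probability p³ ≈ (0.382546)³ ≈ 5.59823455e-02.
By linearity: E[X] = C(246, 3)·p³ ≈ 2450980 · 5.59823455e-02 ≈ 137211.609265.
Since α = 1/2 < 1, p = c/n^{1/2} ≫ 1/n is above the triangle threshold p ~ 1/n. Asymptotically E[X] ~ (c³/6)·n^{3(1−α)} = (6³/6)·n^{1.5} → ∞; triangles are abundant w.h.p.

E[X] ≈ 137211.609265; in regime p = Θ(1/n^{1/2}) E[X] diverges (above the triangle threshold p ~ 1/n).


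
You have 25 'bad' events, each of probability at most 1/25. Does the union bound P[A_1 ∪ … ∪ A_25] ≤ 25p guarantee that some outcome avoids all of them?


Union bound: P[∪_{i=1}^{25} A_i] ≤ Σ_i P[A_i] ≤ 25·p = 25·(1/25) = 1.
Numerically: 1 ≈ 1.0000000.
Is 1 < 1? NO.
Since the bound 1 is ≥ 1, the union bound is uninformative here; it does NOT by itself certify existence.

25·p = 1 ≈ 1.0000000; existence NOT certified by the union bound.


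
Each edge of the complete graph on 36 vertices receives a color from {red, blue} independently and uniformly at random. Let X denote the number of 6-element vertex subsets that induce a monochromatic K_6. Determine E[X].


Let X = Σ_S X_S over the C(36, 6) = 1947792 subsets S of size 6, where X_S = 1 if the K_6 on S is monochromatic.
For a fixed S, the K_6 on S has C(6, 2) = 15 edges. P[all 15 edges red] = (1/2)^15, and likewise for blue, so P[monochromatic] = 2·(1/2)^15 = 2^{1 − 15} = 1/16384.
By linearity: E[X] = C(36, 6) · 2^{1 − 15} = 1947792 · 1/16384 = 121737/1024.
Numerically: E[X] ≈ 118.88379.

E[X] = C(36,6)·2^(1−C(6,2)) = 121737/1024 ≈ 118.88379.


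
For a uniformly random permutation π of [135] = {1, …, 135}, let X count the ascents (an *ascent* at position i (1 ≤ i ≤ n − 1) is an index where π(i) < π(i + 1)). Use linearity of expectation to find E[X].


Write X = Σ X_I over i = 1, …, 134, with X_I the indicator of one ascent.
There are 134 indicators.
For each fixed i, the pair (π(i), π(i+1)) is a uniformly random ordered pair of distinct values from {1, …, 135}; by symmetry P[π(i) < π(i+1)] = 1/2.
By linearity: E[X] = 134 · (1/2) = (135 − 1) · (1/2) = 67 ≈ 67.000.

E[X] = 67 = 67.000.


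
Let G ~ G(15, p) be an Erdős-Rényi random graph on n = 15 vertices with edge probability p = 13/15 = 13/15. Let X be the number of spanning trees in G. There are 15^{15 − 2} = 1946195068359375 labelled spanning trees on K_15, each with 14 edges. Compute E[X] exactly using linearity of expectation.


K_15 has 15^{15 − 2} = 1946195068359375 labelled spanning trees.
For each such spanning tree H, let X_H = 1 if all 14 edges of H are present in G. Then P[X_H = 1] = p^{14} = (13/15)^{14} = 3937376385699289/29192926025390625.
By linearity of expectation: E[X] = Σ_H E[X_H] = 1946195068359375 · p^{14} = 1946195068359375 · 3937376385699289/29192926025390625 = 3937376385699289/15.
Numerically: E[X] ≈ 2.62492e+14.

E[X] = 1946195068359375 · (13/15)^{14} = 3937376385699289/15 ≈ 2.62492e+14.


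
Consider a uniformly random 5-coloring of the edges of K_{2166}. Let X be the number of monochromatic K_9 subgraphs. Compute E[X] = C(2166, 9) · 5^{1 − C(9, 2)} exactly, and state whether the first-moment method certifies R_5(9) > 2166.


E[X] = C(2166, 9) · 5^{1 − 36} = 2844037944203015677277940 · 5^{−35} = 2844037944203015677277940/2910383045673370361328125.
As a reduced fraction: E[X] = 568807588840603135455588/582076609134674072265625 ≈ 0.977.
Is E[X] < 1? YES.
Since E[X] < 1, there exists a 5-coloring of K_{2166} with no monochromatic K_9; hence R_5(9) > 2166.

E[X] = 568807588840603135455588/582076609134674072265625 ≈ 0.977; E[X] < 1, so R_5(9) > 2166.


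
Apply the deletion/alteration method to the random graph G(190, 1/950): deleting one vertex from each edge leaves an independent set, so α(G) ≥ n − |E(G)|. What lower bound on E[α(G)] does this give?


E[|E(G)|] = C(190, 2)·p = 17955 · (1/950) = 189/10.
E[α(G)] ≥ n − E[|E(G)|] = 190 − 189/10 = 1711/10.
Numerically: ≈ 171.10000.
(This is only a lower bound; the true E[α(G)] may be larger.)

E[α(G)] ≥ 1711/10 ≈ 171.10000.


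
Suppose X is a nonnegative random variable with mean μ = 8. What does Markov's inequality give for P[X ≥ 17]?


μ = E[X] = 8, a = 17.
Markov: P[X ≥ 17] ≤ μ/a = (8)/17 = 8/17.
Numerically: ≈ 0.47059.
(Since a = 17 > μ = 8.00000, the bound 8/17 is < 1 and informative.)

P[X ≥ 17] ≤ 8/17 ≈ 0.47059.


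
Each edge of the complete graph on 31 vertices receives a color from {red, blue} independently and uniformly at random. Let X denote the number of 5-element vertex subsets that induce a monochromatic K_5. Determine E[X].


Let X = Σ_S X_S over the C(31, 5) = 169911 subsets S of size 5, where X_S = 1 if the K_5 on S is monochromatic.
For a fixed S, the K_5 on S has C(5, 2) = 10 edges. P[all 10 edges red] = (1/2)^10, and likewise for blue, so P[monochromatic] = 2·(1/2)^10 = 2^{1 − 10} = 1/512.
By linearity: E[X] = C(31, 5) · 2^{1 − 10} = 169911 · 1/512 = 169911/512.
Numerically: E[X] ≈ 331.8574.

E[X] = C(31,5)·2^(1−C(5,2)) = 169911/512 ≈ 331.8574.


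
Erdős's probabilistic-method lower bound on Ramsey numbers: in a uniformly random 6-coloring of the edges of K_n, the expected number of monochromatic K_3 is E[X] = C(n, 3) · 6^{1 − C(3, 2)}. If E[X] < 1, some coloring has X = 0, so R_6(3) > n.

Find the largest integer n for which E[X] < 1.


We need C(n, 3) · 6^{1 − 3} < 1, i.e. C(n, 3) < 6^{3 − 1} = 36.
Check values of n near the boundary:
  n = 5: C(5, 3) = 10; 10 < 36? YES
  n = 6: C(6, 3) = 20; 20 < 36? YES
  n = 7: C(7, 3) = 35; 35 < 36? YES
  n = 8: C(8, 3) = 56; 56 < 36? NO
  n = 9: C(9, 3) = 84; 84 < 36? NO
The largest n with C(n, 3) < 36 is n = 7 (where E[X] = 35/36 ≈ 0.97222). Hence R_6(3) > 7, i.e. R_6(3) ≥ 8.

Largest n = 7; hence R_6(3) > 7.


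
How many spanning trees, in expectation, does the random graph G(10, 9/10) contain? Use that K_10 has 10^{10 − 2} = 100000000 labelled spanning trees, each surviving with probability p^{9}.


K_10 has 10^{10 − 2} = 100000000 labelled spanning trees.
For each such spanning tree H, let X_H = 1 if all 9 edges of H are present in G. Then P[X_H = 1] = p^{9} = (9/10)^{9} = 387420489/1000000000.
By linearity: E[X] = Σ_H E[X_H] = 100000000 · p^{9} = 100000000 · 387420489/1000000000 = 387420489/10.
Numerically: E[X] ≈ 3.8742e+07.

E[X] = 100000000 · (9/10)^{9} = 387420489/10 ≈ 3.8742e+07.


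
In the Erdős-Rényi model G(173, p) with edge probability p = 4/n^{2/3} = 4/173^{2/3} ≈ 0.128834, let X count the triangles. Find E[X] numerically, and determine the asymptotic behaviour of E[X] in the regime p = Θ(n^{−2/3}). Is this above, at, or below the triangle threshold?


Number of potential triangles: C(173, 3) = 848046.
Each occurs with probability p³ ≈ (0.128834)³ ≈ 2.13839420e-03.
By linearity: E[X] = C(173, 3)·p³ ≈ 848046 · 2.13839420e-03 ≈ 1813.456647.
Since α = 2/3 < 1, p = c/n^{2/3} ≫ 1/n is above the triangle threshold p ~ 1/n. Asymptotically E[X] ~ (c³/6)·n^{3(1−α)} = (4³/6)·n^{1} → ∞; triangles are abundant w.h.p.

E[X] ≈ 1813.456647; in regime p = Θ(1/n^{2/3}) E[X] diverges (above the triangle threshold p ~ 1/n).


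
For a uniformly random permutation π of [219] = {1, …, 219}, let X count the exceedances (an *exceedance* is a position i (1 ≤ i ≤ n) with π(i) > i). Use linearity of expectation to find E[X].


Write X = Σ_{i=1}^{219} X_i, where X_i = 1_{π(i) > i}.
For each fixed i, π(i) is uniform over {1, …, 219} (marginal of a uniform permutation), so P[π(i) > i] = (n − i)/n. Summing: Σ_{i=1}^{219} (n − i)/n = (0 + 1 + … + 218)/219 = 219(219 − 1)/(2·219) = (219 − 1)/2.
Hence E[X] = Σ_{i=1}^{219} (219 − i)/219 = 109 ≈ 109.00000.

E[X] = 109 = 109.00000.


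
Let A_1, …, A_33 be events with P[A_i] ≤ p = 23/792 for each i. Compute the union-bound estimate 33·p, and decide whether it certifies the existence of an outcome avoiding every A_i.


Union bound: P[∪_{i=1}^{33} A_i] ≤ Σ_i P[A_i] ≤ 33·p = 33·(23/792) = 23/24.
Numerically: 23/24 ≈ 0.95833.
Is 23/24 < 1? YES.
Since P[∪ A_i] ≤ 23/24 < 1, the complement has P[∩ A_i^c] ≥ 1 − 23/24 = 1/24 > 0, so some outcome avoids every A_i.

33·p = 23/24 ≈ 0.95833; existence CERTIFIED by the union bound.


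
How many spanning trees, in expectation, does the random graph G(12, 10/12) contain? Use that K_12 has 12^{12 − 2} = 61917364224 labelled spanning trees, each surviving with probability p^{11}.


K_12 has 12^{12 − 2} = 61917364224 labelled spanning trees.
For each such spanning tree H, let X_H = 1 if all 11 edges of H are present in G. Then P[X_H = 1] = p^{11} = (5/6)^{11} = 48828125/362797056.
Summing the indicators: E[X] = Σ_H E[X_H] = 61917364224 · p^{11} = 61917364224 · 48828125/362797056 = 25000000000/3.
Numerically: E[X] ≈ 8.33e+09.

E[X] = 61917364224 · (5/6)^{11} = 25000000000/3 ≈ 8.33e+09.


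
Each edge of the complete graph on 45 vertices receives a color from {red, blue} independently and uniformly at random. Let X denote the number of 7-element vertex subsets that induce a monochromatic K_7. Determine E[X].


Let X = Σ_S X_S over the C(45, 7) = 45379620 subsets S of size 7, where X_S = 1 if the K_7 on S is monochromatic.
For a fixed S, the K_7 on S has C(7, 2) = 21 edges. P[all 21 edges red] = (1/2)^21, and likewise for blue, so P[monochromatic] = 2·(1/2)^21 = 2^{1 − 21} = 1/1048576.
By linearity of expectation: E[X] = C(45, 7) · 2^{1 − 21} = 45379620 · 1/1048576 = 11344905/262144.
Numerically: E[X] ≈ 43.2774.

E[X] = C(45,7)·2^(1−C(7,2)) = 11344905/262144 ≈ 43.2774.


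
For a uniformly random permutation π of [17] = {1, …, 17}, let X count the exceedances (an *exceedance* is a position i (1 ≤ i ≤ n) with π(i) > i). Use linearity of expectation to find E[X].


Write X = Σ_{i=1}^{17} X_i, where X_i = 1_{π(i) > i}.
For each fixed i, π(i) is uniform over {1, …, 17} (marginal of a uniform permutation), so P[π(i) > i] = (n − i)/n. Summing: Σ_{i=1}^{17} (n − i)/n = (0 + 1 + … + 16)/17 = 17(17 − 1)/(2·17) = (17 − 1)/2.
Hence E[X] = Σ_{i=1}^{17} (17 − i)/17 = 8 ≈ 8.0000.

E[X] = 8 = 8.0000.


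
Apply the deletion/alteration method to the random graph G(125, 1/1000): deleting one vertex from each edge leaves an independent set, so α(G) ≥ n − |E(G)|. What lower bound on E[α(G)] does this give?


E[|E(G)|] = C(125, 2)·p = 7750 · (1/1000) = 31/4.
E[α(G)] ≥ n − E[|E(G)|] = 125 − 31/4 = 469/4.
Numerically: ≈ 117.250000.
(This is only a lower bound; the true E[α(G)] may be larger.)

E[α(G)] ≥ 469/4 ≈ 117.250000.


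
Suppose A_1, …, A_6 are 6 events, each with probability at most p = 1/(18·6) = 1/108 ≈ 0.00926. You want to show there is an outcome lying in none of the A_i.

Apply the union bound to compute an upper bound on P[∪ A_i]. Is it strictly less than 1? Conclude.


Union bound: P[∪_{i=1}^{6} A_i] ≤ Σ_i P[A_i] ≤ 6·p = 6·(1/108) = 1/18.
Numerically: 1/18 ≈ 0.05556.
Is 1/18 < 1? YES.
Since P[∪ A_i] ≤ 1/18 < 1, the complement has P[∩ A_i^c] ≥ 1 − 1/18 = 17/18 > 0, so some outcome avoids every A_i.

6·p = 1/18 ≈ 0.05556; existence CERTIFIED by the union bound.


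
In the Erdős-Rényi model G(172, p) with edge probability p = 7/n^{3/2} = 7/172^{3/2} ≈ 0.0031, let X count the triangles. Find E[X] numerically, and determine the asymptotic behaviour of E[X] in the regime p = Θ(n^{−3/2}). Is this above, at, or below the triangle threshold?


Number of potential triangles: C(172, 3) = 833340.
Each occurs with probability p³ ≈ (0.0031)³ ≈ 2.98824e-08.
By linearity: E[X] = C(172, 3)·p³ ≈ 833340 · 2.98824e-08 ≈ 0.025.
Since α = 3/2 > 1, p = c/n^{3/2} = o(1/n) is below the triangle threshold p ~ 1/n. Asymptotically E[X] ~ (c³/6)·n^{3(1−α)} = (7³/6)·n^{-1.5} → 0, so by Markov's inequality G has no triangles w.h.p.

E[X] ≈ 0.025; in regime p = Θ(1/n^{3/2}) E[X] tends to 0 (below the triangle threshold p ~ 1/n).


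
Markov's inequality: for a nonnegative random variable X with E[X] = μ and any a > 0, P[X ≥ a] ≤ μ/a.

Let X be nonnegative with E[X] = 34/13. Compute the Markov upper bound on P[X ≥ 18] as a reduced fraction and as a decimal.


μ = E[X] = 34/13, a = 18.
Markov: P[X ≥ 18] ≤ μ/a = (34/13)/18 = 17/117.
Numerically: ≈ 0.14530.
(Since a = 18 > μ = 2.61538, the bound 17/117 is < 1 and informative.)

P[X ≥ 18] ≤ 17/117 ≈ 0.14530.


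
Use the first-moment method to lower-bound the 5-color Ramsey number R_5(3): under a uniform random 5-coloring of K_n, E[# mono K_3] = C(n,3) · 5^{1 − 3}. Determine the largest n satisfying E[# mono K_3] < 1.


We need C(n, 3) · 5^{1 − 3} < 1, i.e. C(n, 3) < 5^{3 − 1} = 25.
Check values of n near the boundary:
  n = 4: C(4, 3) = 4; 4 < 25? YES
  n = 5: C(5, 3) = 10; 10 < 25? YES
  n = 6: C(6, 3) = 20; 20 < 25? YES
  n = 7: C(7, 3) = 35; 35 < 25? NO
  n = 8: C(8, 3) = 56; 56 < 25? NO
The largest n with C(n, 3) < 25 is n = 6 (where E[X] = 4/5 ≈ 0.8000000). Hence R_5(3) > 6, i.e. R_5(3) ≥ 7.

Largest n = 6; hence R_5(3) > 6.


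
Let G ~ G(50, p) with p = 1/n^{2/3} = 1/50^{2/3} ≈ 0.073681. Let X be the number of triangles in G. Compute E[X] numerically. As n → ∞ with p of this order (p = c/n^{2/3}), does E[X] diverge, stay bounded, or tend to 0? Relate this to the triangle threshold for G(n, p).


Number of potential triangles: C(50, 3) = 19600.
Each occurs with probability p³ ≈ (0.073681)³ ≈ 4.0000000e-04.
By linearity: E[X] = C(50, 3)·p³ ≈ 19600 · 4.0000000e-04 ≈ 7.84000.
Since α = 2/3 < 1, p = c/n^{2/3} ≫ 1/n is above the triangle threshold p ~ 1/n. Asymptotically E[X] ~ (c³/6)·n^{3(1−α)} = (1³/6)·n^{1} → ∞; triangles are abundant w.h.p.

E[X] ≈ 7.84000; in regime p = Θ(1/n^{2/3}) E[X] diverges (above the triangle threshold p ~ 1/n).


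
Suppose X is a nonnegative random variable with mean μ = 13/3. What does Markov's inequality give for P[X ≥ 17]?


μ = E[X] = 13/3, a = 17.
Markov: P[X ≥ 17] ≤ μ/a = (13/3)/17 = 13/51.
Numerically: ≈ 0.25490.
(Since a = 17 > μ = 4.33333, the bound 13/51 is < 1 and informative.)

P[X ≥ 17] ≤ 13/51 ≈ 0.25490.


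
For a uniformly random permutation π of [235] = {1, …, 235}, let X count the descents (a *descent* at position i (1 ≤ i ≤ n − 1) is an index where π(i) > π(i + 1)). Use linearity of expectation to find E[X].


Write X = Σ X_I over i = 1, …, 234, with X_I the indicator of one descent.
There are 234 indicators.
For each fixed i, the pair (π(i), π(i+1)) is a uniformly random ordered pair of distinct values from {1, …, 235}; by symmetry P[π(i) > π(i+1)] = 1/2.
By linearity: E[X] = 234 · (1/2) = (235 − 1) · (1/2) = 117 ≈ 117.000.

E[X] = 117 = 117.000.


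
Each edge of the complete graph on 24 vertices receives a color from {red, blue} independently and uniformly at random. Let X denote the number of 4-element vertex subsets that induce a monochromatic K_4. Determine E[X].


Let X = Σ_S X_S over the C(24, 4) = 10626 subsets S of size 4, where X_S = 1 if the K_4 on S is monochromatic.
For a fixed S, the K_4 on S has C(4, 2) = 6 edges. P[all 6 edges red] = (1/2)^6, and likewise for blue, so P[monochromatic] = 2·(1/2)^6 = 2^{1 − 6} = 1/32.
By linearity of expectation: E[X] = C(24, 4) · 2^{1 − 6} = 10626 · 1/32 = 5313/16.
Numerically: E[X] ≈ 332.06250.

E[X] = C(24,4)·2^(1−C(4,2)) = 5313/16 ≈ 332.06250.


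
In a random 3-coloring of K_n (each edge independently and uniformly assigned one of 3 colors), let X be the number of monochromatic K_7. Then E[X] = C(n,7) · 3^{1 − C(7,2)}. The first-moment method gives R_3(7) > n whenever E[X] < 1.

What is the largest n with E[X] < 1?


We need C(n, 7) · 3^{1 − 21} < 1, i.e. C(n, 7) < 3^{21 − 1} = 3486784401.
Check values of n near the boundary:
  n = 78: C(78, 7) = 2641902120; 2641902120 < 3486784401? YES
  n = 79: C(79, 7) = 2898753715; 2898753715 < 3486784401? YES
  n = 80: C(80, 7) = 3176716400; 3176716400 < 3486784401? YES
  n = 81: C(81, 7) = 3477216600; 3477216600 < 3486784401? YES
  n = 82: C(82, 7) = 3801756816; 3801756816 < 3486784401? NO
The largest n with C(n, 7) < 3486784401 is n = 81 (where E[X] = 42928600/43046721 ≈ 0.99726). Hence R_3(7) > 81, i.e. R_3(7) ≥ 82.

Largest n = 81; hence R_3(7) > 81.


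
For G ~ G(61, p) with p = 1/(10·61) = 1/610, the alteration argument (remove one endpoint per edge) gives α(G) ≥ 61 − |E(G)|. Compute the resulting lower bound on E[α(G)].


E[|E(G)|] = C(61, 2)·p = 1830 · (1/610) = 3.
E[α(G)] ≥ n − E[|E(G)|] = 61 − 3 = 58.
Numerically: ≈ 58.000000.
(This is only a lower bound; the true E[α(G)] may be larger.)

E[α(G)] ≥ 58 ≈ 58.000000.


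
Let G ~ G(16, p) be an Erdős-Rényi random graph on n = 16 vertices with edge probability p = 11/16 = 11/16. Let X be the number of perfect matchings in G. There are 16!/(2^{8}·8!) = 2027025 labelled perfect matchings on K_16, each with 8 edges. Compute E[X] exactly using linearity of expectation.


K_16 has 16!/(2^{8}·8!) = 2027025 labelled perfect matchings.
For each such perfect matching H, let X_H = 1 if all 8 edges of H are present in G. Then P[X_H = 1] = p^{8} = (11/16)^{8} = 214358881/4294967296.
By linearity: E[X] = Σ_H E[X_H] = 2027025 · p^{8} = 2027025 · 214358881/4294967296 = 434510810759025/4294967296.
Numerically: E[X] ≈ 101167.

E[X] = 2027025 · (11/16)^{8} = 434510810759025/4294967296 ≈ 101167.


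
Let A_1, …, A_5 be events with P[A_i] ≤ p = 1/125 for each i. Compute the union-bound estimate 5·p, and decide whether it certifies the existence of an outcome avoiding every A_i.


Union bound: P[∪_{i=1}^{5} A_i] ≤ Σ_i P[A_i] ≤ 5·p = 5·(1/125) = 1/25.
Numerically: 1/25 ≈ 0.04000.
Is 1/25 < 1? YES.
Since P[∪ A_i] ≤ 1/25 < 1, the complement has P[∩ A_i^c] ≥ 1 − 1/25 = 24/25 > 0, so some outcome avoids every A_i.

5·p = 1/25 ≈ 0.04000; existence CERTIFIED by the union bound.


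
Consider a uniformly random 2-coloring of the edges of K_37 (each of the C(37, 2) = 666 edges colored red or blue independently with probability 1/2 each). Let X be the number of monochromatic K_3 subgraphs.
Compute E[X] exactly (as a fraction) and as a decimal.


Let X = Σ_S X_S over the C(37, 3) = 7770 subsets S of size 3, where X_S = 1 if the K_3 on S is monochromatic.
For a fixed S, the K_3 on S has C(3, 2) = 3 edges. P[all 3 edges red] = (1/2)^3, and likewise for blue, so P[monochromatic] = 2·(1/2)^3 = 2^{1 − 3} = 1/4.
By linearity: E[X] = C(37, 3) · 2^{1 − 3} = 7770 · 1/4 = 3885/2.
Numerically: E[X] ≈ 1942.500000.

E[X] = C(37,3)·2^(1−C(3,2)) = 3885/2 ≈ 1942.500000.


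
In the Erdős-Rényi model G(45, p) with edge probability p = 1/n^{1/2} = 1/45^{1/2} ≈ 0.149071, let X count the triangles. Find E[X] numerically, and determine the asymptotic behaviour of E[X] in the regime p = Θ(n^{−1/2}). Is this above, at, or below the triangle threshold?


Number of potential triangles: C(45, 3) = 14190.
Each occurs with probability p³ ≈ (0.149071)³ ≈ 3.31269330e-03.
By linearity: E[X] = C(45, 3)·p³ ≈ 14190 · 3.31269330e-03 ≈ 47.007118.
Since α = 1/2 < 1, p = c/n^{1/2} ≫ 1/n is above the triangle threshold p ~ 1/n. Asymptotically E[X] ~ (c³/6)·n^{3(1−α)} = (1³/6)·n^{1.5} → ∞; triangles are abundant w.h.p.

E[X] ≈ 47.007118; in regime p = Θ(1/n^{1/2}) E[X] diverges (above the triangle threshold p ~ 1/n).


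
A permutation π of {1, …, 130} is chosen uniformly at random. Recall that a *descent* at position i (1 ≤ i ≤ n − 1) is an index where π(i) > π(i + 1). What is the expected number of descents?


Write X = Σ X_I over i = 1, …, 129, with X_I the indicator of one descent.
There are 129 indicators.
For each fixed i, the pair (π(i), π(i+1)) is a uniformly random ordered pair of distinct values from {1, …, 130}; by symmetry P[π(i) > π(i+1)] = 1/2.
By linearity: E[X] = 129 · (1/2) = (130 − 1) · (1/2) = 129/2 ≈ 64.5000.

E[X] = 129/2 = 64.5000.


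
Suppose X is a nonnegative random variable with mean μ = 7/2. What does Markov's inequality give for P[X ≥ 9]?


μ = E[X] = 7/2, a = 9.
Markov: P[X ≥ 9] ≤ μ/a = (7/2)/9 = 7/18.
Numerically: ≈ 0.388889.
(Since a = 9 > μ = 3.500000, the bound 7/18 is < 1 and informative.)

P[X ≥ 9] ≤ 7/18 ≈ 0.388889.


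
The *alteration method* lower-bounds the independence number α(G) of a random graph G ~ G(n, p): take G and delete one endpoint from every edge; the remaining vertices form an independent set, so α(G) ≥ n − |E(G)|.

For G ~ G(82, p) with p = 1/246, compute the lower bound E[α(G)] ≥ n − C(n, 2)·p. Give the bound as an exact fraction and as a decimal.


E[|E(G)|] = C(82, 2)·p = 3321 · (1/246) = 27/2.
E[α(G)] ≥ n − E[|E(G)|] = 82 − 27/2 = 137/2.
Numerically: ≈ 68.500.
(This is only a lower bound; the true E[α(G)] may be larger.)

E[α(G)] ≥ 137/2 ≈ 68.500.


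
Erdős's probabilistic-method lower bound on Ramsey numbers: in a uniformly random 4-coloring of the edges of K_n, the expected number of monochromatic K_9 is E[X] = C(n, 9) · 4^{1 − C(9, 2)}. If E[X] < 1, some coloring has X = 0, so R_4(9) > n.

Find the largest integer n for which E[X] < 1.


We need C(n, 9) · 4^{1 − 36} < 1, i.e. C(n, 9) < 4^{36 − 1} = 1180591620717411303424.
Check values of n near the boundary:
  n = 908: C(908, 9) = 1111058428637338083100; 1111058428637338083100 < 1180591620717411303424? YES
  n = 909: C(909, 9) = 1122169012923711463931; 1122169012923711463931 < 1180591620717411303424? YES
  n = 910: C(910, 9) = 1133378248346922788210; 1133378248346922788210 < 1180591620717411303424? YES
  n = 911: C(911, 9) = 1144686900492291197405; 1144686900492291197405 < 1180591620717411303424? YES
  n = 912: C(912, 9) = 1156095740032081475120; 1156095740032081475120 < 1180591620717411303424? YES
  n = 913: C(913, 9) = 1167605542753639808390; 1167605542753639808390 < 1180591620717411303424? YES
  n = 914: C(914, 9) = 1179217089587653905932; 1179217089587653905932 < 1180591620717411303424? YES
  n = 915: C(915, 9) = 1190931166636537885130; 1190931166636537885130 < 1180591620717411303424? NO
The largest n with C(n, 9) < 1180591620717411303424 is n = 914 (where E[X] = 294804272396913476483/295147905179352825856 ≈ 0.99884). Hence R_4(9) > 914, i.e. R_4(9) ≥ 915.

Largest n = 914; hence R_4(9) > 914.


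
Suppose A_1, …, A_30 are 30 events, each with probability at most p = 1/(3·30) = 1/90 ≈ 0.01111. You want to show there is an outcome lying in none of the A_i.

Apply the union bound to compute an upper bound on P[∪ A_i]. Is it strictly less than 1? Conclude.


Union bound: P[∪_{i=1}^{30} A_i] ≤ Σ_i P[A_i] ≤ 30·p = 30·(1/90) = 1/3.
Numerically: 1/3 ≈ 0.33333.
Is 1/3 < 1? YES.
Since P[∪ A_i] ≤ 1/3 < 1, the complement has P[∩ A_i^c] ≥ 1 − 1/3 = 2/3 > 0, so some outcome avoids every A_i.

30·p = 1/3 ≈ 0.33333; existence CERTIFIED by the union bound.


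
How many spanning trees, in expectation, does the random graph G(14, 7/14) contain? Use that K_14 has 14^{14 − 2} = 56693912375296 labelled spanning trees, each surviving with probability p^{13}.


K_14 has 14^{14 − 2} = 56693912375296 labelled spanning trees.
For each such spanning tree H, let X_H = 1 if all 13 edges of H are present in G. Then P[X_H = 1] = p^{13} = (1/2)^{13} = 1/8192.
By linearity of expectation: E[X] = Σ_H E[X_H] = 56693912375296 · p^{13} = 56693912375296 · 1/8192 = 13841287201/2.
Numerically: E[X] ≈ 6.9206e+09.

E[X] = 56693912375296 · (1/2)^{13} = 13841287201/2 ≈ 6.9206e+09.


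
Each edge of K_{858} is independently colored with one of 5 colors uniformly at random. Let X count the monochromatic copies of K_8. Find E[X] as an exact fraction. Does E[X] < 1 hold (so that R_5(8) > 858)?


E[X] = C(858, 8) · 5^{1 − 28} = 7049584530256467771 · 5^{−27} = 7049584530256467771/7450580596923828125.
As a reduced fraction: E[X] = 7049584530256467771/7450580596923828125 ≈ 0.946.
Is E[X] < 1? YES.
Since E[X] < 1, there exists a 5-coloring of K_{858} with no monochromatic K_8; hence R_5(8) > 858.

E[X] = 7049584530256467771/7450580596923828125 ≈ 0.946; E[X] < 1, so R_5(8) > 858.


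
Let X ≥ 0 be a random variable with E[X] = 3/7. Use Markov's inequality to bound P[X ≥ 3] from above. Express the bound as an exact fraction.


μ = E[X] = 3/7, a = 3.
Markov: P[X ≥ 3] ≤ μ/a = (3/7)/3 = 1/7.
Numerically: ≈ 0.1429.
(Since a = 3 > μ = 0.4286, the bound 1/7 is < 1 and informative.)

P[X ≥ 3] ≤ 1/7 ≈ 0.1429.


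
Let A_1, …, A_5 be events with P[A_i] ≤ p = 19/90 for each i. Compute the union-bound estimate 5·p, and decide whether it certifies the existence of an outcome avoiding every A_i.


Union bound: P[∪_{i=1}^{5} A_i] ≤ Σ_i P[A_i] ≤ 5·p = 5·(19/90) = 19/18.
Numerically: 19/18 ≈ 1.0556.
Is 19/18 < 1? NO.
Since the bound 19/18 is ≥ 1, the union bound is uninformative here; it does NOT by itself certify existence.

5·p = 19/18 ≈ 1.0556; existence NOT certified by the union bound.


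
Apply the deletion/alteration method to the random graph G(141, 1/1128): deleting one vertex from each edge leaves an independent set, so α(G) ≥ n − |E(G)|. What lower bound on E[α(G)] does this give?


E[|E(G)|] = C(141, 2)·p = 9870 · (1/1128) = 35/4.
E[α(G)] ≥ n − E[|E(G)|] = 141 − 35/4 = 529/4.
Numerically: ≈ 132.25000.
(This is only a lower bound; the true E[α(G)] may be larger.)

E[α(G)] ≥ 529/4 ≈ 132.25000.


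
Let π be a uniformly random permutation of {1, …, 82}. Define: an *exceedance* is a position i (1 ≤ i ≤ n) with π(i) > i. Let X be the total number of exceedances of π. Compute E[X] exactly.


Write X = Σ_{i=1}^{82} X_i, where X_i = 1_{π(i) > i}.
For each fixed i, π(i) is uniform over {1, …, 82} (marginal of a uniform permutation), so P[π(i) > i] = (n − i)/n. Summing: Σ_{i=1}^{82} (n − i)/n = (0 + 1 + … + 81)/82 = 82(82 − 1)/(2·82) = (82 − 1)/2.
Hence E[X] = Σ_{i=1}^{82} (82 − i)/82 = 81/2 ≈ 40.500000.

E[X] = 81/2 = 40.500000.


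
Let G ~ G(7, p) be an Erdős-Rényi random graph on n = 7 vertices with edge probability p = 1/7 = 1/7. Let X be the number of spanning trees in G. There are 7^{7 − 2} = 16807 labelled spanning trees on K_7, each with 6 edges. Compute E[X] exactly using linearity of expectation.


K_7 has 7^{7 − 2} = 16807 labelled spanning trees.
For each such spanning tree H, let X_H = 1 if all 6 edges of H are present in G. Then P[X_H = 1] = p^{6} = (1/7)^{6} = 1/117649.
Summing the indicators: E[X] = Σ_H E[X_H] = 16807 · p^{6} = 16807 · 1/117649 = 1/7.
Numerically: E[X] ≈ 0.143.

E[X] = 16807 · (1/7)^{6} = 1/7 ≈ 0.143.


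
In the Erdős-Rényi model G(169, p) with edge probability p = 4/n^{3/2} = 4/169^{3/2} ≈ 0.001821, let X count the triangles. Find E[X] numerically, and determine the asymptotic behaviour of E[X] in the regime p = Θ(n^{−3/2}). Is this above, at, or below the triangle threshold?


Number of potential triangles: C(169, 3) = 790244.
Each occurs with probability p³ ≈ (0.001821)³ ≈ 6.035174e-09.
By linearity: E[X] = C(169, 3)·p³ ≈ 790244 · 6.035174e-09 ≈ 0.0048.
Since α = 3/2 > 1, p = c/n^{3/2} = o(1/n) is below the triangle threshold p ~ 1/n. Asymptotically E[X] ~ (c³/6)·n^{3(1−α)} = (4³/6)·n^{-1.5} → 0, so by Markov's inequality G has no triangles w.h.p.

E[X] ≈ 0.0048; in regime p = Θ(1/n^{3/2}) E[X] tends to 0 (below the triangle threshold p ~ 1/n).


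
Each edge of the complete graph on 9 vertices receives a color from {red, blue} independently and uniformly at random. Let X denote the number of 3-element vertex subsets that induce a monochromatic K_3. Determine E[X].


Let X = Σ_S X_S over the C(9, 3) = 84 subsets S of size 3, where X_S = 1 if the K_3 on S is monochromatic.
For a fixed S, the K_3 on S has C(3, 2) = 3 edges. P[all 3 edges red] = (1/2)^3, and likewise for blue, so P[monochromatic] = 2·(1/2)^3 = 2^{1 − 3} = 1/4.
By linearity: E[X] = C(9, 3) · 2^{1 − 3} = 84 · 1/4 = 21.
Numerically: E[X] ≈ 21.0000.

E[X] = C(9,3)·2^(1−C(3,2)) = 21 ≈ 21.0000.


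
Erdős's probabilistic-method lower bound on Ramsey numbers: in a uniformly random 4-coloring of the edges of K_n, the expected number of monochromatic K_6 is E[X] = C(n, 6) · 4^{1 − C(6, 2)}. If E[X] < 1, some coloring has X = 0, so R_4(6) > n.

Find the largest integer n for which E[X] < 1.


We need C(n, 6) · 4^{1 − 15} < 1, i.e. C(n, 6) < 4^{15 − 1} = 268435456.
Check values of n near the boundary:
  n = 72: C(72, 6) = 156238908; 156238908 < 268435456? YES
  n = 73: C(73, 6) = 170230452; 170230452 < 268435456? YES
  n = 74: C(74, 6) = 185250786; 185250786 < 268435456? YES
  n = 75: C(75, 6) = 201359550; 201359550 < 268435456? YES
  n = 76: C(76, 6) = 218618940; 218618940 < 268435456? YES
  n = 77: C(77, 6) = 237093780; 237093780 < 268435456? YES
  n = 78: C(78, 6) = 256851595; 256851595 < 268435456? YES
  n = 79: C(79, 6) = 277962685; 277962685 < 268435456? NO
  n = 80: C(80, 6) = 300500200; 300500200 < 268435456? NO
  n = 81: C(81, 6) = 324540216; 324540216 < 268435456? NO
The largest n with C(n, 6) < 268435456 is n = 78 (where E[X] = 256851595/268435456 ≈ 0.957). Hence R_4(6) > 78, i.e. R_4(6) ≥ 79.

Largest n = 78; hence R_4(6) > 78.


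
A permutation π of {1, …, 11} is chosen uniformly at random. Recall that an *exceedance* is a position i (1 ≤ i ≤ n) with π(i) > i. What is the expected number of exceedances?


Write X = Σ_{i=1}^{11} X_i, where X_i = 1_{π(i) > i}.
For each fixed i, π(i) is uniform over {1, …, 11} (marginal of a uniform permutation), so P[π(i) > i] = (n − i)/n. Summing: Σ_{i=1}^{11} (n − i)/n = (0 + 1 + … + 10)/11 = 11(11 − 1)/(2·11) = (11 − 1)/2.
Hence E[X] = Σ_{i=1}^{11} (11 − i)/11 = 5 ≈ 5.000000.

E[X] = 5 = 5.000000.


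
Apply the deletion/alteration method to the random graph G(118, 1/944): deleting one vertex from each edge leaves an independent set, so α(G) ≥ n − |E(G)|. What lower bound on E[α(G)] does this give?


E[|E(G)|] = C(118, 2)·p = 6903 · (1/944) = 117/16.
E[α(G)] ≥ n − E[|E(G)|] = 118 − 117/16 = 1771/16.
Numerically: ≈ 110.68750.
(This is only a lower bound; the true E[α(G)] may be larger.)

E[α(G)] ≥ 1771/16 ≈ 110.68750.


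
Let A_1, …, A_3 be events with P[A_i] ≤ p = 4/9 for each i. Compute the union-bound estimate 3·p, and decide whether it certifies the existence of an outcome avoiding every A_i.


Union bound: P[∪_{i=1}^{3} A_i] ≤ Σ_i P[A_i] ≤ 3·p = 3·(4/9) = 4/3.
Numerically: 4/3 ≈ 1.333333.
Is 4/3 < 1? NO.
Since the bound 4/3 is ≥ 1, the union bound is uninformative here; it does NOT by itself certify existence.

3·p = 4/3 ≈ 1.333333; existence NOT certified by the union bound.


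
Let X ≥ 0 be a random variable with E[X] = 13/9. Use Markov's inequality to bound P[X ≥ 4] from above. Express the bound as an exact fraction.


μ = E[X] = 13/9, a = 4.
Markov: P[X ≥ 4] ≤ μ/a = (13/9)/4 = 13/36.
Numerically: ≈ 0.361111.
(Since a = 4 > μ = 1.444444, the bound 13/36 is < 1 and informative.)

P[X ≥ 4] ≤ 13/36 ≈ 0.361111.


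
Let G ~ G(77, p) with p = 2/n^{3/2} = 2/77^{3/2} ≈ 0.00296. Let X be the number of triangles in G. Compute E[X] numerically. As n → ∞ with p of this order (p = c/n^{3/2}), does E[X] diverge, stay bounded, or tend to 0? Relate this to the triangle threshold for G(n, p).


Number of potential triangles: C(77, 3) = 73150.
Each occurs with probability p³ ≈ (0.00296)³ ≈ 2.59347e-08.
By linearity: E[X] = C(77, 3)·p³ ≈ 73150 · 2.59347e-08 ≈ 0.002.
Since α = 3/2 > 1, p = c/n^{3/2} = o(1/n) is below the triangle threshold p ~ 1/n. Asymptotically E[X] ~ (c³/6)·n^{3(1−α)} = (2³/6)·n^{-1.5} → 0, so by Markov's inequality G has no triangles w.h.p.

E[X] ≈ 0.002; in regime p = Θ(1/n^{3/2}) E[X] tends to 0 (below the triangle threshold p ~ 1/n).


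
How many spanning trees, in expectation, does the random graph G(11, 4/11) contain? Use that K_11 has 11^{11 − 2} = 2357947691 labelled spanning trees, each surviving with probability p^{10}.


K_11 has 11^{11 − 2} = 2357947691 labelled spanning trees.
For each such spanning tree H, let X_H = 1 if all 10 edges of H are present in G. Then P[X_H = 1] = p^{10} = (4/11)^{10} = 1048576/25937424601.
By linearity of expectation: E[X] = Σ_H E[X_H] = 2357947691 · p^{10} = 2357947691 · 1048576/25937424601 = 1048576/11.
Numerically: E[X] ≈ 9.533e+04.

E[X] = 2357947691 · (4/11)^{10} = 1048576/11 ≈ 9.533e+04.


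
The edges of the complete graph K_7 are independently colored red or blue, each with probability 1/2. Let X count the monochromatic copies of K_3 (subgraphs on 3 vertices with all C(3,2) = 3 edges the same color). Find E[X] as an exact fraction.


Let X = Σ_S X_S over the C(7, 3) = 35 subsets S of size 3, where X_S = 1 if the K_3 on S is monochromatic.
For a fixed S, the K_3 on S has C(3, 2) = 3 edges. P[all 3 edges red] = (1/2)^3, and likewise for blue, so P[monochromatic] = 2·(1/2)^3 = 2^{1 − 3} = 1/4.
By linearity of expectation: E[X] = C(7, 3) · 2^{1 − 3} = 35 · 1/4 = 35/4.
Numerically: E[X] ≈ 8.750000.

E[X] = C(7,3)·2^(1−C(3,2)) = 35/4 ≈ 8.750000.


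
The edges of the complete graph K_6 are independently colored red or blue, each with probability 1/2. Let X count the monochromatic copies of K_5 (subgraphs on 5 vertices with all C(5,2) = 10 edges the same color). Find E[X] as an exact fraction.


Let X = Σ_S X_S over the C(6, 5) = 6 subsets S of size 5, where X_S = 1 if the K_5 on S is monochromatic.
For a fixed S, the K_5 on S has C(5, 2) = 10 edges. P[all 10 edges red] = (1/2)^10, and likewise for blue, so P[monochromatic] = 2·(1/2)^10 = 2^{1 − 10} = 1/512.
By linearity: E[X] = C(6, 5) · 2^{1 − 10} = 6 · 1/512 = 3/256.
Numerically: E[X] ≈ 0.01172.

E[X] = C(6,5)·2^(1−C(5,2)) = 3/256 ≈ 0.01172.


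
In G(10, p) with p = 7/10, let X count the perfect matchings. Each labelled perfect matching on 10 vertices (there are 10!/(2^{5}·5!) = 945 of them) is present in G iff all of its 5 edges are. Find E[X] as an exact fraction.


K_10 has 10!/(2^{5}·5!) = 945 labelled perfect matchings.
For each such perfect matching H, let X_H = 1 if all 5 edges of H are present in G. Then P[X_H = 1] = p^{5} = (7/10)^{5} = 16807/100000.
By linearity of expectation: E[X] = Σ_H E[X_H] = 945 · p^{5} = 945 · 16807/100000 = 3176523/20000.
Numerically: E[X] ≈ 158.83.

E[X] = 945 · (7/10)^{5} = 3176523/20000 ≈ 158.83.


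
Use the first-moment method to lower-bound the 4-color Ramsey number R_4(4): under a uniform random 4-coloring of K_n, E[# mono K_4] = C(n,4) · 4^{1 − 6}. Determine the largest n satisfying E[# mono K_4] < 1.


We need C(n, 4) · 4^{1 − 6} < 1, i.e. C(n, 4) < 4^{6 − 1} = 1024.
Check values of n near the boundary:
  n = 9: C(9, 4) = 126; 126 < 1024? YES
  n = 10: C(10, 4) = 210; 210 < 1024? YES
  n = 11: C(11, 4) = 330; 330 < 1024? YES
  n = 12: C(12, 4) = 495; 495 < 1024? YES
  n = 13: C(13, 4) = 715; 715 < 1024? YES
  n = 14: C(14, 4) = 1001; 1001 < 1024? YES
  n = 15: C(15, 4) = 1365; 1365 < 1024? NO
The largest n with C(n, 4) < 1024 is n = 14 (where E[X] = 1001/1024 ≈ 0.978). Hence R_4(4) > 14, i.e. R_4(4) ≥ 15.

Largest n = 14; hence R_4(4) > 14.


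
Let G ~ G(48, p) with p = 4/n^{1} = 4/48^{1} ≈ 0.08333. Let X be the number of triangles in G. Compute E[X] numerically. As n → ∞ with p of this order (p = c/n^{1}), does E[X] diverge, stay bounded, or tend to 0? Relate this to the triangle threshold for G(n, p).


Number of potential triangles: C(48, 3) = 17296.
Each occurs with probability p³ ≈ (0.08333)³ ≈ 5.787037e-04.
By linearity: E[X] = C(48, 3)·p³ ≈ 17296 · 5.787037e-04 ≈ 10.0093.
Here α = 1, so p = 4/n is exactly at the triangle threshold p ~ 1/n. Asymptotically E[X] → c³/6 = 4³/6 = 32/3 ≈ 10.6667, a bounded constant. In this regime the triangle count is asymptotically Poisson(c³/6).

E[X] ≈ 10.0093; in regime p = Θ(1/n^{1}) E[X] stays bounded (at the triangle threshold p ~ 1/n).
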